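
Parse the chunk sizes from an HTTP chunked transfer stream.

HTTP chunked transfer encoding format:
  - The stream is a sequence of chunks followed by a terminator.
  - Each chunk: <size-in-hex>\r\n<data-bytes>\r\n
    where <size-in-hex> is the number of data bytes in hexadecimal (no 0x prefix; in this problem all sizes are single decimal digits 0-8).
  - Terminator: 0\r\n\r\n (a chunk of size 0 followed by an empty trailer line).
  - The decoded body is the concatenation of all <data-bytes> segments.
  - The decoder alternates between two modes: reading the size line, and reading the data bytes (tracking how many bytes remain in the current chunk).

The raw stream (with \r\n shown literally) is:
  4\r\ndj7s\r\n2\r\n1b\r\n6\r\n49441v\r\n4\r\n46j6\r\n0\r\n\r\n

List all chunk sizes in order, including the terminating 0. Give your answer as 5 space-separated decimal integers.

Chunk 1: stream[0..1]='4' size=0x4=4, data at stream[3..7]='dj7s' -> body[0..4], body so far='dj7s'
Chunk 2: stream[9..10]='2' size=0x2=2, data at stream[12..14]='1b' -> body[4..6], body so far='dj7s1b'
Chunk 3: stream[16..17]='6' size=0x6=6, data at stream[19..25]='49441v' -> body[6..12], body so far='dj7s1b49441v'
Chunk 4: stream[27..28]='4' size=0x4=4, data at stream[30..34]='46j6' -> body[12..16], body so far='dj7s1b49441v46j6'
Chunk 5: stream[36..37]='0' size=0 (terminator). Final body='dj7s1b49441v46j6' (16 bytes)

Answer: 4 2 6 4 0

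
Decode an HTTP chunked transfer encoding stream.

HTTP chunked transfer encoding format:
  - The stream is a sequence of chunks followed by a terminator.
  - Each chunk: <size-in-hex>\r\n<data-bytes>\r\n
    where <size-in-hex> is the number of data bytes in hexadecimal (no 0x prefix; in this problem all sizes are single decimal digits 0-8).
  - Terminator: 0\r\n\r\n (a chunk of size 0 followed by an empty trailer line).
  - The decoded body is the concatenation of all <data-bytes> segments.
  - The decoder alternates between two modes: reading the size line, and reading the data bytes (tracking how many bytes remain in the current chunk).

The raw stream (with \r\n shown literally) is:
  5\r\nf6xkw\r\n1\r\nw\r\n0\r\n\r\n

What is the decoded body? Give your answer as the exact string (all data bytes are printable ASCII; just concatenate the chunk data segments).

Chunk 1: stream[0..1]='5' size=0x5=5, data at stream[3..8]='f6xkw' -> body[0..5], body so far='f6xkw'
Chunk 2: stream[10..11]='1' size=0x1=1, data at stream[13..14]='w' -> body[5..6], body so far='f6xkww'
Chunk 3: stream[16..17]='0' size=0 (terminator). Final body='f6xkww' (6 bytes)

Answer: f6xkww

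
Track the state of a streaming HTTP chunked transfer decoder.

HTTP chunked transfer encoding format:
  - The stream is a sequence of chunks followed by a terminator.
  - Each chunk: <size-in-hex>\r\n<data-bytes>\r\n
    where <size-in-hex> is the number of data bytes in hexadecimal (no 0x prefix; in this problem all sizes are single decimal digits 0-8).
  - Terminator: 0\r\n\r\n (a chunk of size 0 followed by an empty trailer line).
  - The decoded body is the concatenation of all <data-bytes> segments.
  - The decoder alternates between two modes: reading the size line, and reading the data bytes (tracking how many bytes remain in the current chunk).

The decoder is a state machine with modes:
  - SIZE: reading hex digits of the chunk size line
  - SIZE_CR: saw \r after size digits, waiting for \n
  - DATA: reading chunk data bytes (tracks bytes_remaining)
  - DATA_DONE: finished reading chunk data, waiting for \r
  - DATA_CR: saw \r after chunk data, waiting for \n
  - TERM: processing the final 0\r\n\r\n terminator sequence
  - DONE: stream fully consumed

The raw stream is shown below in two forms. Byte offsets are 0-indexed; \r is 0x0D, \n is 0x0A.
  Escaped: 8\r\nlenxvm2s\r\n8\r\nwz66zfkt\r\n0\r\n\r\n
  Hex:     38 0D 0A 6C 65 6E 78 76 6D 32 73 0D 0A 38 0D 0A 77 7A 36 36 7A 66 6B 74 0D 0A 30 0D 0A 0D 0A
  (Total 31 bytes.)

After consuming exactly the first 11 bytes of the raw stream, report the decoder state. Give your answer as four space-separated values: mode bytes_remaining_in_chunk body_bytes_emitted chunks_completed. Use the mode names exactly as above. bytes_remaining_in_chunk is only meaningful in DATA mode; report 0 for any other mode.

Byte 0 = '8': mode=SIZE remaining=0 emitted=0 chunks_done=0
Byte 1 = 0x0D: mode=SIZE_CR remaining=0 emitted=0 chunks_done=0
Byte 2 = 0x0A: mode=DATA remaining=8 emitted=0 chunks_done=0
Byte 3 = 'l': mode=DATA remaining=7 emitted=1 chunks_done=0
Byte 4 = 'e': mode=DATA remaining=6 emitted=2 chunks_done=0
Byte 5 = 'n': mode=DATA remaining=5 emitted=3 chunks_done=0
Byte 6 = 'x': mode=DATA remaining=4 emitted=4 chunks_done=0
Byte 7 = 'v': mode=DATA remaining=3 emitted=5 chunks_done=0
Byte 8 = 'm': mode=DATA remaining=2 emitted=6 chunks_done=0
Byte 9 = '2': mode=DATA remaining=1 emitted=7 chunks_done=0
Byte 10 = 's': mode=DATA_DONE remaining=0 emitted=8 chunks_done=0

Answer: DATA_DONE 0 8 0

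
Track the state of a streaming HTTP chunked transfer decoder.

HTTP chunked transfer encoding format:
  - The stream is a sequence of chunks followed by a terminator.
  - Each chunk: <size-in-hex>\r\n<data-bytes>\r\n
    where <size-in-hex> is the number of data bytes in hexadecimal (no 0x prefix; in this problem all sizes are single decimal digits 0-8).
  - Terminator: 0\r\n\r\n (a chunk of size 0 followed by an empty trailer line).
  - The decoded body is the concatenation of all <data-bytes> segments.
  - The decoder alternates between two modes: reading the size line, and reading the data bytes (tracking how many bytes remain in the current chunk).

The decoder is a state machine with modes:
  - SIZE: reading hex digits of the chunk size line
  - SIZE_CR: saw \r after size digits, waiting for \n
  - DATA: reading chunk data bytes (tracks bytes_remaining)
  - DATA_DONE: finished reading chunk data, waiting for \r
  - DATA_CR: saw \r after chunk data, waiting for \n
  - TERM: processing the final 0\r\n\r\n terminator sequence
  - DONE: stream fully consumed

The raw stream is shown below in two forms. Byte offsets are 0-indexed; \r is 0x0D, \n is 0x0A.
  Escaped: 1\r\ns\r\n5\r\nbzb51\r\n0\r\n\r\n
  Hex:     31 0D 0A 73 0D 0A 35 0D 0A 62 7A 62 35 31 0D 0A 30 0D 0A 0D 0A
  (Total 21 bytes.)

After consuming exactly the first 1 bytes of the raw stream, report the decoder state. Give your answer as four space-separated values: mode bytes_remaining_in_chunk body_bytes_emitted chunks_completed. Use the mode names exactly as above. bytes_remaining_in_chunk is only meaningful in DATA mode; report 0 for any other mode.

Byte 0 = '1': mode=SIZE remaining=0 emitted=0 chunks_done=0

Answer: SIZE 0 0 0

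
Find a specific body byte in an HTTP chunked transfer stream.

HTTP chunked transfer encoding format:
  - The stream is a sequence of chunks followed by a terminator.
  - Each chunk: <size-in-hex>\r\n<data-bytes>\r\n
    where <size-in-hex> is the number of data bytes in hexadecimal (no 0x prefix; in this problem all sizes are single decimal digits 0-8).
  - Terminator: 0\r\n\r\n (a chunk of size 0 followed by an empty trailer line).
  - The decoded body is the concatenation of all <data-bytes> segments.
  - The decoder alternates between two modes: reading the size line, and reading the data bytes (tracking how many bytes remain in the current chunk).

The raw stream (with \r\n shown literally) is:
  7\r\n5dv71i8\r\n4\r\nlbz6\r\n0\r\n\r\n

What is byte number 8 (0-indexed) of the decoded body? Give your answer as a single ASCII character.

Answer: b

Derivation:
Chunk 1: stream[0..1]='7' size=0x7=7, data at stream[3..10]='5dv71i8' -> body[0..7], body so far='5dv71i8'
Chunk 2: stream[12..13]='4' size=0x4=4, data at stream[15..19]='lbz6' -> body[7..11], body so far='5dv71i8lbz6'
Chunk 3: stream[21..22]='0' size=0 (terminator). Final body='5dv71i8lbz6' (11 bytes)
Body byte 8 = 'b'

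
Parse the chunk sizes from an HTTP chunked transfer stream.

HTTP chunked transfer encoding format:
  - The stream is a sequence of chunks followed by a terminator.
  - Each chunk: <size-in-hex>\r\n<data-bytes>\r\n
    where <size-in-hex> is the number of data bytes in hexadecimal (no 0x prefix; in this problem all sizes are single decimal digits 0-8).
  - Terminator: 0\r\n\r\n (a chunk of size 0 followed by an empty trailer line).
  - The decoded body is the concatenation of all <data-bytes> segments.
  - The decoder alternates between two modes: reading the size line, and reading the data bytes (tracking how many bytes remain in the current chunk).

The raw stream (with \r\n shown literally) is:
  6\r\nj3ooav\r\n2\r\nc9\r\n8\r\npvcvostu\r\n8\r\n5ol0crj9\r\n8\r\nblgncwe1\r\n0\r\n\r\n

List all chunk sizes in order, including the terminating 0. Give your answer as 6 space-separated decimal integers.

Answer: 6 2 8 8 8 0

Derivation:
Chunk 1: stream[0..1]='6' size=0x6=6, data at stream[3..9]='j3ooav' -> body[0..6], body so far='j3ooav'
Chunk 2: stream[11..12]='2' size=0x2=2, data at stream[14..16]='c9' -> body[6..8], body so far='j3ooavc9'
Chunk 3: stream[18..19]='8' size=0x8=8, data at stream[21..29]='pvcvostu' -> body[8..16], body so far='j3ooavc9pvcvostu'
Chunk 4: stream[31..32]='8' size=0x8=8, data at stream[34..42]='5ol0crj9' -> body[16..24], body so far='j3ooavc9pvcvostu5ol0crj9'
Chunk 5: stream[44..45]='8' size=0x8=8, data at stream[47..55]='blgncwe1' -> body[24..32], body so far='j3ooavc9pvcvostu5ol0crj9blgncwe1'
Chunk 6: stream[57..58]='0' size=0 (terminator). Final body='j3ooavc9pvcvostu5ol0crj9blgncwe1' (32 bytes)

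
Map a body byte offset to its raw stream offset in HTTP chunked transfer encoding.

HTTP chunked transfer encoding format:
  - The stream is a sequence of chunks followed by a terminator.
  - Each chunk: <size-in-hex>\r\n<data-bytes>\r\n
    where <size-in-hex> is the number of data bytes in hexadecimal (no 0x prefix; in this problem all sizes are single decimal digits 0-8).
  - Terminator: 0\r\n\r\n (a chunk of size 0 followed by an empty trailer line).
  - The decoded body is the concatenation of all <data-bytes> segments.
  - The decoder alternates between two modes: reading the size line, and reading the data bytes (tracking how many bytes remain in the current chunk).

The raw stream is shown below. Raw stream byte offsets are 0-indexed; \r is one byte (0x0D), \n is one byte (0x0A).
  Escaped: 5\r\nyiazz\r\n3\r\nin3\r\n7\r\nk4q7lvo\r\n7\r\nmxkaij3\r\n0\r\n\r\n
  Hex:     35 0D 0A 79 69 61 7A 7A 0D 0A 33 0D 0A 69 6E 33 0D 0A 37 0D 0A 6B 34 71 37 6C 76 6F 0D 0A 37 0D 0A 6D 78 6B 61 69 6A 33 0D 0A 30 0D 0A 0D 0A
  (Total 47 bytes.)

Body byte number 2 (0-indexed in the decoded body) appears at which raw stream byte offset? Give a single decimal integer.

Answer: 5

Derivation:
Chunk 1: stream[0..1]='5' size=0x5=5, data at stream[3..8]='yiazz' -> body[0..5], body so far='yiazz'
Chunk 2: stream[10..11]='3' size=0x3=3, data at stream[13..16]='in3' -> body[5..8], body so far='yiazzin3'
Chunk 3: stream[18..19]='7' size=0x7=7, data at stream[21..28]='k4q7lvo' -> body[8..15], body so far='yiazzin3k4q7lvo'
Chunk 4: stream[30..31]='7' size=0x7=7, data at stream[33..40]='mxkaij3' -> body[15..22], body so far='yiazzin3k4q7lvomxkaij3'
Chunk 5: stream[42..43]='0' size=0 (terminator). Final body='yiazzin3k4q7lvomxkaij3' (22 bytes)
Body byte 2 at stream offset 5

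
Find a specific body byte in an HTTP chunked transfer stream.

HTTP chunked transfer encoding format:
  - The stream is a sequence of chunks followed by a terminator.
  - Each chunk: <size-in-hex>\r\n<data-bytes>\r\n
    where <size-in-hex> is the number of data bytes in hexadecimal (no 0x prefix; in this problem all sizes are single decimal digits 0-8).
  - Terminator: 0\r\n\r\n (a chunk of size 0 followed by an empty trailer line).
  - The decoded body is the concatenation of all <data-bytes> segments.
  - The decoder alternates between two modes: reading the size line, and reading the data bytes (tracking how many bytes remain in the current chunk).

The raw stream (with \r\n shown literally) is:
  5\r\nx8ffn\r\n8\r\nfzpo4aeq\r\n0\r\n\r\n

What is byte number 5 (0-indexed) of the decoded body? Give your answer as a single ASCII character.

Answer: f

Derivation:
Chunk 1: stream[0..1]='5' size=0x5=5, data at stream[3..8]='x8ffn' -> body[0..5], body so far='x8ffn'
Chunk 2: stream[10..11]='8' size=0x8=8, data at stream[13..21]='fzpo4aeq' -> body[5..13], body so far='x8ffnfzpo4aeq'
Chunk 3: stream[23..24]='0' size=0 (terminator). Final body='x8ffnfzpo4aeq' (13 bytes)
Body byte 5 = 'f'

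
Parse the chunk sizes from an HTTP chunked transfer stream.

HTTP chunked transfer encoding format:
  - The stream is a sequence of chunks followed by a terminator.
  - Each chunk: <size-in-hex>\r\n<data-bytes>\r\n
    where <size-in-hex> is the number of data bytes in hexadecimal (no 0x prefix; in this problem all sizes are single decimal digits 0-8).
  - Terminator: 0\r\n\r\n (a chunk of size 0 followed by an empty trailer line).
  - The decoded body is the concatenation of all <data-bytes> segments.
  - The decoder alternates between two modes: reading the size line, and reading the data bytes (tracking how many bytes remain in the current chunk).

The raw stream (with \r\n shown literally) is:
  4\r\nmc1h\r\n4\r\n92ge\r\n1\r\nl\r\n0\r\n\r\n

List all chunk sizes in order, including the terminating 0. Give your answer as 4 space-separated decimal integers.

Chunk 1: stream[0..1]='4' size=0x4=4, data at stream[3..7]='mc1h' -> body[0..4], body so far='mc1h'
Chunk 2: stream[9..10]='4' size=0x4=4, data at stream[12..16]='92ge' -> body[4..8], body so far='mc1h92ge'
Chunk 3: stream[18..19]='1' size=0x1=1, data at stream[21..22]='l' -> body[8..9], body so far='mc1h92gel'
Chunk 4: stream[24..25]='0' size=0 (terminator). Final body='mc1h92gel' (9 bytes)

Answer: 4 4 1 0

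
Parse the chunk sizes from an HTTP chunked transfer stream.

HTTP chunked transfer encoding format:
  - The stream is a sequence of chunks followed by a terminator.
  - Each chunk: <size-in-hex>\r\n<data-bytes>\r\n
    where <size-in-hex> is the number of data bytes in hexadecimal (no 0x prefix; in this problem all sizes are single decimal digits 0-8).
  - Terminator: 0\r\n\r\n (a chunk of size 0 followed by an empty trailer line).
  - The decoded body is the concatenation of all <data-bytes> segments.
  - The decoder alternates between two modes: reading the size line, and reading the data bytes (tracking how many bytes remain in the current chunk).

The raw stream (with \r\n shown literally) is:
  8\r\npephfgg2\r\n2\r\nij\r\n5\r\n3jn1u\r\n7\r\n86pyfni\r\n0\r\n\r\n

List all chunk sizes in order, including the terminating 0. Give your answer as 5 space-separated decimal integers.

Answer: 8 2 5 7 0

Derivation:
Chunk 1: stream[0..1]='8' size=0x8=8, data at stream[3..11]='pephfgg2' -> body[0..8], body so far='pephfgg2'
Chunk 2: stream[13..14]='2' size=0x2=2, data at stream[16..18]='ij' -> body[8..10], body so far='pephfgg2ij'
Chunk 3: stream[20..21]='5' size=0x5=5, data at stream[23..28]='3jn1u' -> body[10..15], body so far='pephfgg2ij3jn1u'
Chunk 4: stream[30..31]='7' size=0x7=7, data at stream[33..40]='86pyfni' -> body[15..22], body so far='pephfgg2ij3jn1u86pyfni'
Chunk 5: stream[42..43]='0' size=0 (terminator). Final body='pephfgg2ij3jn1u86pyfni' (22 bytes)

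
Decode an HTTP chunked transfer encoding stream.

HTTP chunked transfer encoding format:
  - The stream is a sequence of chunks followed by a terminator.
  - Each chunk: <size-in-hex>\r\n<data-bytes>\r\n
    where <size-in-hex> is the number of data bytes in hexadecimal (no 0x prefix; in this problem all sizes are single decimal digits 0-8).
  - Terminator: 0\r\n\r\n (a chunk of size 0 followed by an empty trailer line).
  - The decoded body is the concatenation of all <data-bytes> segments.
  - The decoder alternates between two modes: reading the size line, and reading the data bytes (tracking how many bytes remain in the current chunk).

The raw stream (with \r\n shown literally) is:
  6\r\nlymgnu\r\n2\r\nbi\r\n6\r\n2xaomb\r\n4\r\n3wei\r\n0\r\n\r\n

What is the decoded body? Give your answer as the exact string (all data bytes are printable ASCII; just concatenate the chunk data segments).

Answer: lymgnubi2xaomb3wei

Derivation:
Chunk 1: stream[0..1]='6' size=0x6=6, data at stream[3..9]='lymgnu' -> body[0..6], body so far='lymgnu'
Chunk 2: stream[11..12]='2' size=0x2=2, data at stream[14..16]='bi' -> body[6..8], body so far='lymgnubi'
Chunk 3: stream[18..19]='6' size=0x6=6, data at stream[21..27]='2xaomb' -> body[8..14], body so far='lymgnubi2xaomb'
Chunk 4: stream[29..30]='4' size=0x4=4, data at stream[32..36]='3wei' -> body[14..18], body so far='lymgnubi2xaomb3wei'
Chunk 5: stream[38..39]='0' size=0 (terminator). Final body='lymgnubi2xaomb3wei' (18 bytes)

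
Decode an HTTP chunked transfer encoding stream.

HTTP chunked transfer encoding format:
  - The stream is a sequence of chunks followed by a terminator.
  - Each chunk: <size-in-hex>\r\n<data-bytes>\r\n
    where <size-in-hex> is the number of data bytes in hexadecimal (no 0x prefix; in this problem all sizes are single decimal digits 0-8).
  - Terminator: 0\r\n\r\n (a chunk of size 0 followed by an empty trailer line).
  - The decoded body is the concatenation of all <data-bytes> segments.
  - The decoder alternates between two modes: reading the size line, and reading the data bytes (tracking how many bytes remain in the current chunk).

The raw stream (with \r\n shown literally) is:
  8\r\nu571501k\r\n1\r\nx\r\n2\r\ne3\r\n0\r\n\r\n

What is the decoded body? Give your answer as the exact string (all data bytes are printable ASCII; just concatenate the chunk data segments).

Answer: u571501kxe3

Derivation:
Chunk 1: stream[0..1]='8' size=0x8=8, data at stream[3..11]='u571501k' -> body[0..8], body so far='u571501k'
Chunk 2: stream[13..14]='1' size=0x1=1, data at stream[16..17]='x' -> body[8..9], body so far='u571501kx'
Chunk 3: stream[19..20]='2' size=0x2=2, data at stream[22..24]='e3' -> body[9..11], body so far='u571501kxe3'
Chunk 4: stream[26..27]='0' size=0 (terminator). Final body='u571501kxe3' (11 bytes)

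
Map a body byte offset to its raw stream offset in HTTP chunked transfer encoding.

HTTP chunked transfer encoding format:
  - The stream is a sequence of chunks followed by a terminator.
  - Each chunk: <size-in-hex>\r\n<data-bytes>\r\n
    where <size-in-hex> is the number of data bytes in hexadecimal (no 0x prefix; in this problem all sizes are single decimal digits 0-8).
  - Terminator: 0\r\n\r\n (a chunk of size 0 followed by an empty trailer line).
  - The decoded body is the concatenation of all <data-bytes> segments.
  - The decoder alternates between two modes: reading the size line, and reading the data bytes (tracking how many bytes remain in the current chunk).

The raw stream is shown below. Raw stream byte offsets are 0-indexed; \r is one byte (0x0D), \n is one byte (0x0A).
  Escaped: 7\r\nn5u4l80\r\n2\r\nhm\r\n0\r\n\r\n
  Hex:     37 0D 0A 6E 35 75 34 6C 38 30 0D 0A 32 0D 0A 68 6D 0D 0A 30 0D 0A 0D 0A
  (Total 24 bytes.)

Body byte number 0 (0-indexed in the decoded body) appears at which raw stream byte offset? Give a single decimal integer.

Answer: 3

Derivation:
Chunk 1: stream[0..1]='7' size=0x7=7, data at stream[3..10]='n5u4l80' -> body[0..7], body so far='n5u4l80'
Chunk 2: stream[12..13]='2' size=0x2=2, data at stream[15..17]='hm' -> body[7..9], body so far='n5u4l80hm'
Chunk 3: stream[19..20]='0' size=0 (terminator). Final body='n5u4l80hm' (9 bytes)
Body byte 0 at stream offset 3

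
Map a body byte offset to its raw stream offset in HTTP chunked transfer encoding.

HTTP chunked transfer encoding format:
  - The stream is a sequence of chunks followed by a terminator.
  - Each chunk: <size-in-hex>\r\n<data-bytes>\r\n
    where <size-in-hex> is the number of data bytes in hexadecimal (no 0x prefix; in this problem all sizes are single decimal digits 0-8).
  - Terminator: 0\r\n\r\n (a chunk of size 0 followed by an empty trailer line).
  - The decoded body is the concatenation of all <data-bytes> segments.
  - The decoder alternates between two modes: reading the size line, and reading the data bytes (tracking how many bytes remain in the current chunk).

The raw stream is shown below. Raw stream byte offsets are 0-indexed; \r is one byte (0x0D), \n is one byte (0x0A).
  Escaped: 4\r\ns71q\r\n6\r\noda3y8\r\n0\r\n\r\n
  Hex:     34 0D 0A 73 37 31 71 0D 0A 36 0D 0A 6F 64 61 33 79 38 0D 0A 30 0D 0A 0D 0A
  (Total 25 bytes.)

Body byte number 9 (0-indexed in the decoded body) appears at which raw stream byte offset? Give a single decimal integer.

Chunk 1: stream[0..1]='4' size=0x4=4, data at stream[3..7]='s71q' -> body[0..4], body so far='s71q'
Chunk 2: stream[9..10]='6' size=0x6=6, data at stream[12..18]='oda3y8' -> body[4..10], body so far='s71qoda3y8'
Chunk 3: stream[20..21]='0' size=0 (terminator). Final body='s71qoda3y8' (10 bytes)
Body byte 9 at stream offset 17

Answer: 17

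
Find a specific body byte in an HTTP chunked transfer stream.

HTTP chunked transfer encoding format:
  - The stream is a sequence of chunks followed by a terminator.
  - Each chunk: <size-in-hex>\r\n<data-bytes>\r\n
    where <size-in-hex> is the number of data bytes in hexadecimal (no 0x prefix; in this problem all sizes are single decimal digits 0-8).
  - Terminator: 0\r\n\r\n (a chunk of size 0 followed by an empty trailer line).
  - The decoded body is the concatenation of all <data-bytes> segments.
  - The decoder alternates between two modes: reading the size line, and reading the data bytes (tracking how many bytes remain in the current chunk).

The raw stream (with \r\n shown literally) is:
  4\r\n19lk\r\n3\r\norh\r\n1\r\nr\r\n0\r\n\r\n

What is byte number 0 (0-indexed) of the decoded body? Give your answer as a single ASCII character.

Chunk 1: stream[0..1]='4' size=0x4=4, data at stream[3..7]='19lk' -> body[0..4], body so far='19lk'
Chunk 2: stream[9..10]='3' size=0x3=3, data at stream[12..15]='orh' -> body[4..7], body so far='19lkorh'
Chunk 3: stream[17..18]='1' size=0x1=1, data at stream[20..21]='r' -> body[7..8], body so far='19lkorhr'
Chunk 4: stream[23..24]='0' size=0 (terminator). Final body='19lkorhr' (8 bytes)
Body byte 0 = '1'

Answer: 1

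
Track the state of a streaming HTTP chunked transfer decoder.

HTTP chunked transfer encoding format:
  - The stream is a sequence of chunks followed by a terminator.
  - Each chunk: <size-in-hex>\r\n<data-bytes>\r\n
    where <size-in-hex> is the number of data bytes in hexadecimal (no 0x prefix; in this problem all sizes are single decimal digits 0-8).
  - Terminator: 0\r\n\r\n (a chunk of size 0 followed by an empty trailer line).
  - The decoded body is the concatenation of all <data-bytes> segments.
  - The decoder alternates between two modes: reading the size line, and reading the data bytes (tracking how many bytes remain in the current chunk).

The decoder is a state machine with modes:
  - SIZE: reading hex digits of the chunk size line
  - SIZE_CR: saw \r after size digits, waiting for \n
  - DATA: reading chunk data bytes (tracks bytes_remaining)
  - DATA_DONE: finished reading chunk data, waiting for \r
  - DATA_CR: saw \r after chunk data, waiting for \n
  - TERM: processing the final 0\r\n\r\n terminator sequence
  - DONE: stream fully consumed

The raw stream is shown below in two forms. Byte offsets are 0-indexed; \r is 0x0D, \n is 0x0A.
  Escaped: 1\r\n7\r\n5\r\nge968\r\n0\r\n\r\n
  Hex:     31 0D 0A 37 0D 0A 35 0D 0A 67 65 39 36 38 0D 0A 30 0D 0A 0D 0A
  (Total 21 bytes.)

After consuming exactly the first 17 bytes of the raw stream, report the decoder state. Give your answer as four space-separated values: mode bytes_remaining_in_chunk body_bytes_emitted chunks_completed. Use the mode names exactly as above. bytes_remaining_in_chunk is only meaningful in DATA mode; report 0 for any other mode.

Byte 0 = '1': mode=SIZE remaining=0 emitted=0 chunks_done=0
Byte 1 = 0x0D: mode=SIZE_CR remaining=0 emitted=0 chunks_done=0
Byte 2 = 0x0A: mode=DATA remaining=1 emitted=0 chunks_done=0
Byte 3 = '7': mode=DATA_DONE remaining=0 emitted=1 chunks_done=0
Byte 4 = 0x0D: mode=DATA_CR remaining=0 emitted=1 chunks_done=0
Byte 5 = 0x0A: mode=SIZE remaining=0 emitted=1 chunks_done=1
Byte 6 = '5': mode=SIZE remaining=0 emitted=1 chunks_done=1
Byte 7 = 0x0D: mode=SIZE_CR remaining=0 emitted=1 chunks_done=1
Byte 8 = 0x0A: mode=DATA remaining=5 emitted=1 chunks_done=1
Byte 9 = 'g': mode=DATA remaining=4 emitted=2 chunks_done=1
Byte 10 = 'e': mode=DATA remaining=3 emitted=3 chunks_done=1
Byte 11 = '9': mode=DATA remaining=2 emitted=4 chunks_done=1
Byte 12 = '6': mode=DATA remaining=1 emitted=5 chunks_done=1
Byte 13 = '8': mode=DATA_DONE remaining=0 emitted=6 chunks_done=1
Byte 14 = 0x0D: mode=DATA_CR remaining=0 emitted=6 chunks_done=1
Byte 15 = 0x0A: mode=SIZE remaining=0 emitted=6 chunks_done=2
Byte 16 = '0': mode=SIZE remaining=0 emitted=6 chunks_done=2

Answer: SIZE 0 6 2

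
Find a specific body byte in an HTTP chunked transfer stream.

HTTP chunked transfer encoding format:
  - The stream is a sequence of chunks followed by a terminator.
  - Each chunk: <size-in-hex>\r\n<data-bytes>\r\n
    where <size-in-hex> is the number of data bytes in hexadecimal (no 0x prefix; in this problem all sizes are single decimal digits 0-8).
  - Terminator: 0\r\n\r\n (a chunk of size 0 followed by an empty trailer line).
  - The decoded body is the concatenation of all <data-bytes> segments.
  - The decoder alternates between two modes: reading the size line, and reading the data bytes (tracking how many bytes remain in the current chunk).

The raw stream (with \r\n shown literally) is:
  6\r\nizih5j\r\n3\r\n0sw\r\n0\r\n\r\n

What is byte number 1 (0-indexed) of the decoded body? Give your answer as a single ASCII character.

Chunk 1: stream[0..1]='6' size=0x6=6, data at stream[3..9]='izih5j' -> body[0..6], body so far='izih5j'
Chunk 2: stream[11..12]='3' size=0x3=3, data at stream[14..17]='0sw' -> body[6..9], body so far='izih5j0sw'
Chunk 3: stream[19..20]='0' size=0 (terminator). Final body='izih5j0sw' (9 bytes)
Body byte 1 = 'z'

Answer: z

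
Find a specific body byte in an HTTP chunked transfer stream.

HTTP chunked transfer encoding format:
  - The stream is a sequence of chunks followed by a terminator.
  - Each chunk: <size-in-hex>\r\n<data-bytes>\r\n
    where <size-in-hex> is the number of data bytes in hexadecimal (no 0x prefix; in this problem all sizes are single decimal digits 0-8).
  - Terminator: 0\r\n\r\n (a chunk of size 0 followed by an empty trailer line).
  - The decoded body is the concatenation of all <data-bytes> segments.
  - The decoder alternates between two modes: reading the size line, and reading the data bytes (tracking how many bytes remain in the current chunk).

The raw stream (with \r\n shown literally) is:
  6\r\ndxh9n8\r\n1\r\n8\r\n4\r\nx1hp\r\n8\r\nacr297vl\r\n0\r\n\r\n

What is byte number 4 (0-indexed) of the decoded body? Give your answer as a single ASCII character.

Answer: n

Derivation:
Chunk 1: stream[0..1]='6' size=0x6=6, data at stream[3..9]='dxh9n8' -> body[0..6], body so far='dxh9n8'
Chunk 2: stream[11..12]='1' size=0x1=1, data at stream[14..15]='8' -> body[6..7], body so far='dxh9n88'
Chunk 3: stream[17..18]='4' size=0x4=4, data at stream[20..24]='x1hp' -> body[7..11], body so far='dxh9n88x1hp'
Chunk 4: stream[26..27]='8' size=0x8=8, data at stream[29..37]='acr297vl' -> body[11..19], body so far='dxh9n88x1hpacr297vl'
Chunk 5: stream[39..40]='0' size=0 (terminator). Final body='dxh9n88x1hpacr297vl' (19 bytes)
Body byte 4 = 'n'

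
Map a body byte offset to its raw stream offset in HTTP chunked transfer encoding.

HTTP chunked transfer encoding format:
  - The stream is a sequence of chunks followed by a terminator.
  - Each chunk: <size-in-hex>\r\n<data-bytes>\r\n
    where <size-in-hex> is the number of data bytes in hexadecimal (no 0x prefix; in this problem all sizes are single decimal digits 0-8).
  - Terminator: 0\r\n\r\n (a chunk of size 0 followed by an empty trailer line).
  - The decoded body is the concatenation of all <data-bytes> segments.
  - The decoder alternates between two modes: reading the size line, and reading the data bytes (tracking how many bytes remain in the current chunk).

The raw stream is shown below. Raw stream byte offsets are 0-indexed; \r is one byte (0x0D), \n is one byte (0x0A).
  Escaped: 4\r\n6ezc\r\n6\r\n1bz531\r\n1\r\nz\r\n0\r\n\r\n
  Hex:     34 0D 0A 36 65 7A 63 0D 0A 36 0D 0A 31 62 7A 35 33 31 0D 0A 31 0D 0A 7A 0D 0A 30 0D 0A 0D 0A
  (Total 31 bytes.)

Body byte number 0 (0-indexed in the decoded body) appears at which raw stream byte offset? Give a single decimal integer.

Answer: 3

Derivation:
Chunk 1: stream[0..1]='4' size=0x4=4, data at stream[3..7]='6ezc' -> body[0..4], body so far='6ezc'
Chunk 2: stream[9..10]='6' size=0x6=6, data at stream[12..18]='1bz531' -> body[4..10], body so far='6ezc1bz531'
Chunk 3: stream[20..21]='1' size=0x1=1, data at stream[23..24]='z' -> body[10..11], body so far='6ezc1bz531z'
Chunk 4: stream[26..27]='0' size=0 (terminator). Final body='6ezc1bz531z' (11 bytes)
Body byte 0 at stream offset 3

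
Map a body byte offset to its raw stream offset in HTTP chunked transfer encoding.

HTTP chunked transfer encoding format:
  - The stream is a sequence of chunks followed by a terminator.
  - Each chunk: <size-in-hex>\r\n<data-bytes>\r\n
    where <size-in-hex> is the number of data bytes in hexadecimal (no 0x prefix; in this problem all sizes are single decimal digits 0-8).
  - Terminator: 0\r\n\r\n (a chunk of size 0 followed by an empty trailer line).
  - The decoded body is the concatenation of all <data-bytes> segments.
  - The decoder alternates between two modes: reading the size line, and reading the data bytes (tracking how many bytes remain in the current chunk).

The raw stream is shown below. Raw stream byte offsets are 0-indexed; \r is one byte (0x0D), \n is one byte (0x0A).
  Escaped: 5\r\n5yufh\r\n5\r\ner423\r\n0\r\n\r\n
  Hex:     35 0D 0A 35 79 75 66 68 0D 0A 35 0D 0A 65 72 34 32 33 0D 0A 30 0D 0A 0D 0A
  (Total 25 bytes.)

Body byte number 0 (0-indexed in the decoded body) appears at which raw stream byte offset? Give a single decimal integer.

Answer: 3

Derivation:
Chunk 1: stream[0..1]='5' size=0x5=5, data at stream[3..8]='5yufh' -> body[0..5], body so far='5yufh'
Chunk 2: stream[10..11]='5' size=0x5=5, data at stream[13..18]='er423' -> body[5..10], body so far='5yufher423'
Chunk 3: stream[20..21]='0' size=0 (terminator). Final body='5yufher423' (10 bytes)
Body byte 0 at stream offset 3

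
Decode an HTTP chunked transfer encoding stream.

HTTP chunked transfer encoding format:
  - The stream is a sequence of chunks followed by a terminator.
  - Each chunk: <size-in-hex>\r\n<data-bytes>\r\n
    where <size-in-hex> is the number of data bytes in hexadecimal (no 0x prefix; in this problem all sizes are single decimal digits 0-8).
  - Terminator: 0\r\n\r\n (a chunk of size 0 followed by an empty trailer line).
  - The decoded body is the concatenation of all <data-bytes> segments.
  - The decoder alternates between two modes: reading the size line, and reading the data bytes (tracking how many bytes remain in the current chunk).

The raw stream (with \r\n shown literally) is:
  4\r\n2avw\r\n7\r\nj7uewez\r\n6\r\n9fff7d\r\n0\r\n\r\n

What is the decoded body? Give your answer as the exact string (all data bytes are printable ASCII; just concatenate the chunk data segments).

Chunk 1: stream[0..1]='4' size=0x4=4, data at stream[3..7]='2avw' -> body[0..4], body so far='2avw'
Chunk 2: stream[9..10]='7' size=0x7=7, data at stream[12..19]='j7uewez' -> body[4..11], body so far='2avwj7uewez'
Chunk 3: stream[21..22]='6' size=0x6=6, data at stream[24..30]='9fff7d' -> body[11..17], body so far='2avwj7uewez9fff7d'
Chunk 4: stream[32..33]='0' size=0 (terminator). Final body='2avwj7uewez9fff7d' (17 bytes)

Answer: 2avwj7uewez9fff7d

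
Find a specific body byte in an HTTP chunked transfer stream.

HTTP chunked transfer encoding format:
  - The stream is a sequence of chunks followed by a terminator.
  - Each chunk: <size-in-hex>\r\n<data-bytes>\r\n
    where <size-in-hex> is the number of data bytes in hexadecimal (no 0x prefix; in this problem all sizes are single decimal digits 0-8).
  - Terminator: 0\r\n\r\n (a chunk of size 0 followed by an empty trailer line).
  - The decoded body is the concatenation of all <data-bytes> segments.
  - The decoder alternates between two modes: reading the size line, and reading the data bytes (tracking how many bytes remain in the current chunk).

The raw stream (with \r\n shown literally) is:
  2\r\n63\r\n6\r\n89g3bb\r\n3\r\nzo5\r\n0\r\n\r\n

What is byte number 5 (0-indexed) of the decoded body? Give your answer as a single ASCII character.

Chunk 1: stream[0..1]='2' size=0x2=2, data at stream[3..5]='63' -> body[0..2], body so far='63'
Chunk 2: stream[7..8]='6' size=0x6=6, data at stream[10..16]='89g3bb' -> body[2..8], body so far='6389g3bb'
Chunk 3: stream[18..19]='3' size=0x3=3, data at stream[21..24]='zo5' -> body[8..11], body so far='6389g3bbzo5'
Chunk 4: stream[26..27]='0' size=0 (terminator). Final body='6389g3bbzo5' (11 bytes)
Body byte 5 = '3'

Answer: 3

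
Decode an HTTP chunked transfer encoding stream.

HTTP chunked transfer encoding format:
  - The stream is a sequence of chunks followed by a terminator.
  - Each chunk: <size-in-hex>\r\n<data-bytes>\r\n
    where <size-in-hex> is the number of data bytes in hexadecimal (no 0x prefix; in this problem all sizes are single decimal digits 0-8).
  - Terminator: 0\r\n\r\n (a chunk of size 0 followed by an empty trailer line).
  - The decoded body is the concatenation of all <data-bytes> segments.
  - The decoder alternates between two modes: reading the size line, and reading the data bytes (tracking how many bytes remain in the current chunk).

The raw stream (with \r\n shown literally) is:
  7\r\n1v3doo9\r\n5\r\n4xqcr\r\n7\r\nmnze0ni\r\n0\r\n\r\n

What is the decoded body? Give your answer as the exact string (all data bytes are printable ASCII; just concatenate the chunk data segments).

Answer: 1v3doo94xqcrmnze0ni

Derivation:
Chunk 1: stream[0..1]='7' size=0x7=7, data at stream[3..10]='1v3doo9' -> body[0..7], body so far='1v3doo9'
Chunk 2: stream[12..13]='5' size=0x5=5, data at stream[15..20]='4xqcr' -> body[7..12], body so far='1v3doo94xqcr'
Chunk 3: stream[22..23]='7' size=0x7=7, data at stream[25..32]='mnze0ni' -> body[12..19], body so far='1v3doo94xqcrmnze0ni'
Chunk 4: stream[34..35]='0' size=0 (terminator). Final body='1v3doo94xqcrmnze0ni' (19 bytes)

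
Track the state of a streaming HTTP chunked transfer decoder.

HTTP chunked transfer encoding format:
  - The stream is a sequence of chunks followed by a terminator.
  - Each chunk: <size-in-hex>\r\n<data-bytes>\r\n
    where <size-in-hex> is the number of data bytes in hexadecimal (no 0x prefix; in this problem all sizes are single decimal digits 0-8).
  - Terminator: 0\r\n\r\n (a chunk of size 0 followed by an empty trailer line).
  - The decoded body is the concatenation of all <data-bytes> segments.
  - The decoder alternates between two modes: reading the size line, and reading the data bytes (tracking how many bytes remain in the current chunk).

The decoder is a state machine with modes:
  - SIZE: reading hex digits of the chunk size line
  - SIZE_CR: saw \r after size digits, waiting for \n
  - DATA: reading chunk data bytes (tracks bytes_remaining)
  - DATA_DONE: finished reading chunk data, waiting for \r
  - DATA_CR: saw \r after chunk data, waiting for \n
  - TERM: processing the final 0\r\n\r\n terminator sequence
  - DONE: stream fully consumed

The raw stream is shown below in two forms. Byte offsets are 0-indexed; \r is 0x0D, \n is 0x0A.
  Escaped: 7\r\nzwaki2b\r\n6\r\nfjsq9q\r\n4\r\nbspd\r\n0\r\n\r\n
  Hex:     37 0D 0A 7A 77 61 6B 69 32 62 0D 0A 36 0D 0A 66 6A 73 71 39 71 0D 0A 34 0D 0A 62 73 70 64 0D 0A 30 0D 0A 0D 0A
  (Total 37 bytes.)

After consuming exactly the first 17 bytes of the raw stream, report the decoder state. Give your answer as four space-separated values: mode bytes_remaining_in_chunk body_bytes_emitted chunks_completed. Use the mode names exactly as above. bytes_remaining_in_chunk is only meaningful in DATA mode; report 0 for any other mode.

Answer: DATA 4 9 1

Derivation:
Byte 0 = '7': mode=SIZE remaining=0 emitted=0 chunks_done=0
Byte 1 = 0x0D: mode=SIZE_CR remaining=0 emitted=0 chunks_done=0
Byte 2 = 0x0A: mode=DATA remaining=7 emitted=0 chunks_done=0
Byte 3 = 'z': mode=DATA remaining=6 emitted=1 chunks_done=0
Byte 4 = 'w': mode=DATA remaining=5 emitted=2 chunks_done=0
Byte 5 = 'a': mode=DATA remaining=4 emitted=3 chunks_done=0
Byte 6 = 'k': mode=DATA remaining=3 emitted=4 chunks_done=0
Byte 7 = 'i': mode=DATA remaining=2 emitted=5 chunks_done=0
Byte 8 = '2': mode=DATA remaining=1 emitted=6 chunks_done=0
Byte 9 = 'b': mode=DATA_DONE remaining=0 emitted=7 chunks_done=0
Byte 10 = 0x0D: mode=DATA_CR remaining=0 emitted=7 chunks_done=0
Byte 11 = 0x0A: mode=SIZE remaining=0 emitted=7 chunks_done=1
Byte 12 = '6': mode=SIZE remaining=0 emitted=7 chunks_done=1
Byte 13 = 0x0D: mode=SIZE_CR remaining=0 emitted=7 chunks_done=1
Byte 14 = 0x0A: mode=DATA remaining=6 emitted=7 chunks_done=1
Byte 15 = 'f': mode=DATA remaining=5 emitted=8 chunks_done=1
Byte 16 = 'j': mode=DATA remaining=4 emitted=9 chunks_done=1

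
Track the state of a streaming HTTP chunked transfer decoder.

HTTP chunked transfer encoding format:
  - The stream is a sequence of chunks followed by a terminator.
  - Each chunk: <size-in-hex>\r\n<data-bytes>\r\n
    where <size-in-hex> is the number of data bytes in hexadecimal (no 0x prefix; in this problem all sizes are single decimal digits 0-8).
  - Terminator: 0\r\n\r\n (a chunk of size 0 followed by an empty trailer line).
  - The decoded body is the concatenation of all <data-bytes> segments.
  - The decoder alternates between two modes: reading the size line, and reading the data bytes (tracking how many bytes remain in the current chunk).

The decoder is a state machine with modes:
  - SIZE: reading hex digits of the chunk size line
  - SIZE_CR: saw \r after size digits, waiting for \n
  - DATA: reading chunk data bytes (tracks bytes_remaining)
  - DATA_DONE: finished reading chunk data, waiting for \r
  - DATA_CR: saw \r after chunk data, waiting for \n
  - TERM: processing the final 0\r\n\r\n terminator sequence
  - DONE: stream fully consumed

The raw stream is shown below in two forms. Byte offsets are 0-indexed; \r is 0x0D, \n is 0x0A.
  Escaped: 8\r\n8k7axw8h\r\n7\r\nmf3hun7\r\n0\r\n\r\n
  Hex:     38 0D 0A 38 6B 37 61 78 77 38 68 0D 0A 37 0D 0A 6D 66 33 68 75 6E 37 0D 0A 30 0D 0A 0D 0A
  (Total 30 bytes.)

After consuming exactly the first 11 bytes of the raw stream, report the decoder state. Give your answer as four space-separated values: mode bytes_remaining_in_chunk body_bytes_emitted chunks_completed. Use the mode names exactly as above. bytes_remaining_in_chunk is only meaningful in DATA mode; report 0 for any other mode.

Answer: DATA_DONE 0 8 0

Derivation:
Byte 0 = '8': mode=SIZE remaining=0 emitted=0 chunks_done=0
Byte 1 = 0x0D: mode=SIZE_CR remaining=0 emitted=0 chunks_done=0
Byte 2 = 0x0A: mode=DATA remaining=8 emitted=0 chunks_done=0
Byte 3 = '8': mode=DATA remaining=7 emitted=1 chunks_done=0
Byte 4 = 'k': mode=DATA remaining=6 emitted=2 chunks_done=0
Byte 5 = '7': mode=DATA remaining=5 emitted=3 chunks_done=0
Byte 6 = 'a': mode=DATA remaining=4 emitted=4 chunks_done=0
Byte 7 = 'x': mode=DATA remaining=3 emitted=5 chunks_done=0
Byte 8 = 'w': mode=DATA remaining=2 emitted=6 chunks_done=0
Byte 9 = '8': mode=DATA remaining=1 emitted=7 chunks_done=0
Byte 10 = 'h': mode=DATA_DONE remaining=0 emitted=8 chunks_done=0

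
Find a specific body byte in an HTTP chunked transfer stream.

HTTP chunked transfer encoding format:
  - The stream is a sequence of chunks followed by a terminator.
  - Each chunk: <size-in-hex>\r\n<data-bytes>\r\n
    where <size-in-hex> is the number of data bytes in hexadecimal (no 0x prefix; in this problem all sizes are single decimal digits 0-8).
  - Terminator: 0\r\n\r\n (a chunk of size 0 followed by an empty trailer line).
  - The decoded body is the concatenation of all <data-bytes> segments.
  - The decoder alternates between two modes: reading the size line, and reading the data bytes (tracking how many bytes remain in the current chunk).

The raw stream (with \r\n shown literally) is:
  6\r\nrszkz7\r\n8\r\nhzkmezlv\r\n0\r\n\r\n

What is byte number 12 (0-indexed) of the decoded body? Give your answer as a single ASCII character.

Answer: l

Derivation:
Chunk 1: stream[0..1]='6' size=0x6=6, data at stream[3..9]='rszkz7' -> body[0..6], body so far='rszkz7'
Chunk 2: stream[11..12]='8' size=0x8=8, data at stream[14..22]='hzkmezlv' -> body[6..14], body so far='rszkz7hzkmezlv'
Chunk 3: stream[24..25]='0' size=0 (terminator). Final body='rszkz7hzkmezlv' (14 bytes)
Body byte 12 = 'l'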